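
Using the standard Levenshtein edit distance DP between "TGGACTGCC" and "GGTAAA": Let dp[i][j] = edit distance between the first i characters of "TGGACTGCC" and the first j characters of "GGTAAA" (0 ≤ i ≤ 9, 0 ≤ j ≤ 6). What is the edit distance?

   ''  G  G  T  A  A  A
''  0  1  2  3  4  5  6
 T  1  1  2  2  3  4  5
 G  2  1  1  2  3  4  5
 G  3  2  1  2  3  4  5
 A  4  3  2  2  2  3  4
 C  5  4  3  3  3  3  4
 T  6  5  4  3  4  4  4
 G  7  6  5  4  4  5  5
 C  8  7  6  5  5  5  6
 C  9  8  7  6  6  6  6

6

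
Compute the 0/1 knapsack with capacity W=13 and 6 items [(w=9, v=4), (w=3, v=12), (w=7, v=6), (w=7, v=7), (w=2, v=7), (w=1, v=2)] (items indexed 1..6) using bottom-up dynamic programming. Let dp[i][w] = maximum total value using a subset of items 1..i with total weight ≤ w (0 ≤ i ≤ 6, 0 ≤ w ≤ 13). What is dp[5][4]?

12

i\w   0   1   2   3   4   5   6   7   8   9  10  11  12  13
  0   0   0   0   0   0   0   0   0   0   0   0   0   0   0
  1   0   0   0   0   0   0   0   0   0   4   4   4   4   4
  2   0   0   0  12  12  12  12  12  12  12  12  12  16  16
  3   0   0   0  12  12  12  12  12  12  12  18  18  18  18
  4   0   0   0  12  12  12  12  12  12  12  19  19  19  19
  5   0   0   7  12  12  19  19  19  19  19  19  19  26  26
  6   0   2   7  12  14  19  21  21  21  21  21  21  26  28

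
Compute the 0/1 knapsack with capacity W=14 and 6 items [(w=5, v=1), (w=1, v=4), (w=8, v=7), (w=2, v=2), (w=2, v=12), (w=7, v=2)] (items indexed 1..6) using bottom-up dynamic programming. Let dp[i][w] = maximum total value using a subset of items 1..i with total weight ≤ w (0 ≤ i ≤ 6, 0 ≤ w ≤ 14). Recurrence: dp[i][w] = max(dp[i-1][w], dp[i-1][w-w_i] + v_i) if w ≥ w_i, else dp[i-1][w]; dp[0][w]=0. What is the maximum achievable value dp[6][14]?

25

i\w   0   1   2   3   4   5   6   7   8   9  10  11  12  13  14
  0   0   0   0   0   0   0   0   0   0   0   0   0   0   0   0
  1   0   0   0   0   0   1   1   1   1   1   1   1   1   1   1
  2   0   4   4   4   4   4   5   5   5   5   5   5   5   5   5
  3   0   4   4   4   4   4   5   5   7  11  11  11  11  11  12
  4   0   4   4   6   6   6   6   6   7  11  11  13  13  13  13
  5   0   4  12  16  16  18  18  18  18  18  19  23  23  25  25
  6   0   4  12  16  16  18  18  18  18  18  19  23  23  25  25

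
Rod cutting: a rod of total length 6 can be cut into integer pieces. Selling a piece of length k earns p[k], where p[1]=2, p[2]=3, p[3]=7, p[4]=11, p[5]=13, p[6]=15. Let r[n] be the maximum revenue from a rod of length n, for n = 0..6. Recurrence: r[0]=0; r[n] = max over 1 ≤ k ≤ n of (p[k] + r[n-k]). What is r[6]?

   n    0    1    2    3    4    5    6
r[n]    0    2    4    7   11   13   15

15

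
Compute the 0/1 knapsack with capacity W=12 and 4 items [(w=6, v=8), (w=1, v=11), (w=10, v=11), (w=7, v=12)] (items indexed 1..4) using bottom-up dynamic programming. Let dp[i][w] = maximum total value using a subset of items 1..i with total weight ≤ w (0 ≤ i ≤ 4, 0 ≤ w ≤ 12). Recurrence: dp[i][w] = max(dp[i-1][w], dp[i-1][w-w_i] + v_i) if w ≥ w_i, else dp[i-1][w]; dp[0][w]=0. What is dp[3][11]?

i\w   0   1   2   3   4   5   6   7   8   9  10  11  12
  0   0   0   0   0   0   0   0   0   0   0   0   0   0
  1   0   0   0   0   0   0   8   8   8   8   8   8   8
  2   0  11  11  11  11  11  11  19  19  19  19  19  19
  3   0  11  11  11  11  11  11  19  19  19  19  22  22
  4   0  11  11  11  11  11  11  19  23  23  23  23  23

22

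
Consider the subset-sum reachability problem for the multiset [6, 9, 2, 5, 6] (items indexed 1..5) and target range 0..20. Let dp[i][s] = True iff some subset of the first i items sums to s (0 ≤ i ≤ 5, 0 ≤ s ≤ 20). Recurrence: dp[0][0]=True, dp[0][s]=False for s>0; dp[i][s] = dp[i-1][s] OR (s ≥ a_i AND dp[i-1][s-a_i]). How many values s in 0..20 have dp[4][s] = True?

14

i\s   0   1   2   3   4   5   6   7   8   9  10  11  12  13  14  15  16  17  18  19  20
  0   T   F   F   F   F   F   F   F   F   F   F   F   F   F   F   F   F   F   F   F   F
  1   T   F   F   F   F   F   T   F   F   F   F   F   F   F   F   F   F   F   F   F   F
  2   T   F   F   F   F   F   T   F   F   T   F   F   F   F   F   T   F   F   F   F   F
  3   T   F   T   F   F   F   T   F   T   T   F   T   F   F   F   T   F   T   F   F   F
  4   T   F   T   F   F   T   T   T   T   T   F   T   F   T   T   T   T   T   F   F   T
  5   T   F   T   F   F   T   T   T   T   T   F   T   T   T   T   T   T   T   F   T   T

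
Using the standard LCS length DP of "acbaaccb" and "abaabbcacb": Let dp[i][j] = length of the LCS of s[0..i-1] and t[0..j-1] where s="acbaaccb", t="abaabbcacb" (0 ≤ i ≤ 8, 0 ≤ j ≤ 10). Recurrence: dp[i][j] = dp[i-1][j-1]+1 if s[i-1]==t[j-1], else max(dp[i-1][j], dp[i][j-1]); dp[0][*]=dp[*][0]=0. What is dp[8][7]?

5

   ''  a  b  a  a  b  b  c  a  c  b
''  0  0  0  0  0  0  0  0  0  0  0
 a  0  1  1  1  1  1  1  1  1  1  1
 c  0  1  1  1  1  1  1  2  2  2  2
 b  0  1  2  2  2  2  2  2  2  2  3
 a  0  1  2  3  3  3  3  3  3  3  3
 a  0  1  2  3  4  4  4  4  4  4  4
 c  0  1  2  3  4  4  4  5  5  5  5
 c  0  1  2  3  4  4  4  5  5  6  6
 b  0  1  2  3  4  5  5  5  5  6  7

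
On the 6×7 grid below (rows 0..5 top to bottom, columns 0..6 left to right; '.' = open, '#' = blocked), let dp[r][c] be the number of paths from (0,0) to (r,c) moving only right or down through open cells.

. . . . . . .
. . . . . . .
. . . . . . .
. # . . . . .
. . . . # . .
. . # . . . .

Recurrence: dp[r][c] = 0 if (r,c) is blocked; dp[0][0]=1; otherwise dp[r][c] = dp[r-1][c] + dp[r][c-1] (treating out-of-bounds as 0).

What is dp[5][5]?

75

r\c   0   1   2   3   4   5   6
  0   1   1   1   1   1   1   1
  1   1   2   3   4   5   6   7
  2   1   3   6  10  15  21  28
  3   1   0   6  16  31  52  80
  4   1   1   7  23   0  52 132
  5   1   2   0  23  23  75 207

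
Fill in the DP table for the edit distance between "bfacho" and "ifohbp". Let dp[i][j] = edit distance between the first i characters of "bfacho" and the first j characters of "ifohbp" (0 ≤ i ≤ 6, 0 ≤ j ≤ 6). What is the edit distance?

5

   ''  i  f  o  h  b  p
''  0  1  2  3  4  5  6
 b  1  1  2  3  4  4  5
 f  2  2  1  2  3  4  5
 a  3  3  2  2  3  4  5
 c  4  4  3  3  3  4  5
 h  5  5  4  4  3  4  5
 o  6  6  5  4  4  4  5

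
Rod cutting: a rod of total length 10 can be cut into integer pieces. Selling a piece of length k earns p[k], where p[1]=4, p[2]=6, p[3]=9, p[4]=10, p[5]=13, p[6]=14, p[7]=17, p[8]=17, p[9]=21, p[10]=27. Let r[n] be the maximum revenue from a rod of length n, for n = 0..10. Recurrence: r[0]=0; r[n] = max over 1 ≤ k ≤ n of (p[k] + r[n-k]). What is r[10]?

40

   n    0    1    2    3    4    5    6    7    8    9   10
r[n]    0    4    8   12   16   20   24   28   32   36   40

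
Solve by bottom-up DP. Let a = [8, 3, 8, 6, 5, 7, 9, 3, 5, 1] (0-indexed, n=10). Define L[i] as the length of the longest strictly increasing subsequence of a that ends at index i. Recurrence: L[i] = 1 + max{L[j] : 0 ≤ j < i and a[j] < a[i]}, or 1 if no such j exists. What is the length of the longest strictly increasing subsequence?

   i    0    1    2    3    4    5    6    7    8    9
a[i]    8    3    8    6    5    7    9    3    5    1
L[i]    1    1    2    2    2    3    4    1    2    1

4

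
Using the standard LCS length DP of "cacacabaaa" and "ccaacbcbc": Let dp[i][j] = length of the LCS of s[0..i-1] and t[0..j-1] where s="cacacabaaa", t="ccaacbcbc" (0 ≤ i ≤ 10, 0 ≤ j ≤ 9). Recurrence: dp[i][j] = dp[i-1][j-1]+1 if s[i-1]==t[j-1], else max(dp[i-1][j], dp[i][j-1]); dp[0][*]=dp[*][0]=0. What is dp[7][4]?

4

   ''  c  c  a  a  c  b  c  b  c
''  0  0  0  0  0  0  0  0  0  0
 c  0  1  1  1  1  1  1  1  1  1
 a  0  1  1  2  2  2  2  2  2  2
 c  0  1  2  2  2  3  3  3  3  3
 a  0  1  2  3  3  3  3  3  3  3
 c  0  1  2  3  3  4  4  4  4  4
 a  0  1  2  3  4  4  4  4  4  4
 b  0  1  2  3  4  4  5  5  5  5
 a  0  1  2  3  4  4  5  5  5  5
 a  0  1  2  3  4  4  5  5  5  5
 a  0  1  2  3  4  4  5  5  5  5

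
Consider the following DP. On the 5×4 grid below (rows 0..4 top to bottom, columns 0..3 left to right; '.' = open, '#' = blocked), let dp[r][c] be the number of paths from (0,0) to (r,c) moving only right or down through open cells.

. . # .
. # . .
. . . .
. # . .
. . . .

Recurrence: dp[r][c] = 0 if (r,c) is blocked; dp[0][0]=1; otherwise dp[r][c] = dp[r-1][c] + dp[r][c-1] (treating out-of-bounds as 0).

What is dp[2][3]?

r\c   0   1   2   3
  0   1   1   0   0
  1   1   0   0   0
  2   1   1   1   1
  3   1   0   1   2
  4   1   1   2   4

1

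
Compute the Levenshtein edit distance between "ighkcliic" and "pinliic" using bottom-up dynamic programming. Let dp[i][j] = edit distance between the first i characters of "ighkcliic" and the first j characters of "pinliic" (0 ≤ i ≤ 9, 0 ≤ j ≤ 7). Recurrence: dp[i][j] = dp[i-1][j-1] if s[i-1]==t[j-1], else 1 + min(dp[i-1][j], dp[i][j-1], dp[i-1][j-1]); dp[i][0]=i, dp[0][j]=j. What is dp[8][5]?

6

   ''  p  i  n  l  i  i  c
''  0  1  2  3  4  5  6  7
 i  1  1  1  2  3  4  5  6
 g  2  2  2  2  3  4  5  6
 h  3  3  3  3  3  4  5  6
 k  4  4  4  4  4  4  5  6
 c  5  5  5  5  5  5  5  5
 l  6  6  6  6  5  6  6  6
 i  7  7  6  7  6  5  6  7
 i  8  8  7  7  7  6  5  6
 c  9  9  8  8  8  7  6  5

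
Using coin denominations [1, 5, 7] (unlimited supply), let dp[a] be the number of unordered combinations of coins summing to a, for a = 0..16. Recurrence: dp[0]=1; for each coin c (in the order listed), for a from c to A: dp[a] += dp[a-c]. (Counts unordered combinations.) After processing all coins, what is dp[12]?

after  coin     0     1     2     3     4     5     6     7     8     9    10    11    12    13    14    15    16
          1     1     1     1     1     1     1     1     1     1     1     1     1     1     1     1     1     1
          5     1     1     1     1     1     2     2     2     2     2     3     3     3     3     3     4     4
          7     1     1     1     1     1     2     2     3     3     3     4     4     5     5     6     7     7

5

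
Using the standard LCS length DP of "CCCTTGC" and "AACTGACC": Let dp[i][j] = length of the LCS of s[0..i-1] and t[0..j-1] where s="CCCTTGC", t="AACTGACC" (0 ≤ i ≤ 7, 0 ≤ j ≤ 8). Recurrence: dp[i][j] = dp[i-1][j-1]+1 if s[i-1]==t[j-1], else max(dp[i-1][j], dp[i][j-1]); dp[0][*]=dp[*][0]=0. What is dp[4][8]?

3

   ''  A  A  C  T  G  A  C  C
''  0  0  0  0  0  0  0  0  0
 C  0  0  0  1  1  1  1  1  1
 C  0  0  0  1  1  1  1  2  2
 C  0  0  0  1  1  1  1  2  3
 T  0  0  0  1  2  2  2  2  3
 T  0  0  0  1  2  2  2  2  3
 G  0  0  0  1  2  3  3  3  3
 C  0  0  0  1  2  3  3  4  4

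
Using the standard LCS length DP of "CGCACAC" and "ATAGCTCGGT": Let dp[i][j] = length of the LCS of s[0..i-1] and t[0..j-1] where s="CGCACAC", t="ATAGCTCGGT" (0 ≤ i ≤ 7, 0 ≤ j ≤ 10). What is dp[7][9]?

3

   ''  A  T  A  G  C  T  C  G  G  T
''  0  0  0  0  0  0  0  0  0  0  0
 C  0  0  0  0  0  1  1  1  1  1  1
 G  0  0  0  0  1  1  1  1  2  2  2
 C  0  0  0  0  1  2  2  2  2  2  2
 A  0  1  1  1  1  2  2  2  2  2  2
 C  0  1  1  1  1  2  2  3  3  3  3
 A  0  1  1  2  2  2  2  3  3  3  3
 C  0  1  1  2  2  3  3  3  3  3  3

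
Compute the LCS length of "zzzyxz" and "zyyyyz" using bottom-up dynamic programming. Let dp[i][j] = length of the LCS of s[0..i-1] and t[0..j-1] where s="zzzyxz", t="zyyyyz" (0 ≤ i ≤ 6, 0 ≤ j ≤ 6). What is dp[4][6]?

2

   ''  z  y  y  y  y  z
''  0  0  0  0  0  0  0
 z  0  1  1  1  1  1  1
 z  0  1  1  1  1  1  2
 z  0  1  1  1  1  1  2
 y  0  1  2  2  2  2  2
 x  0  1  2  2  2  2  2
 z  0  1  2  2  2  2  3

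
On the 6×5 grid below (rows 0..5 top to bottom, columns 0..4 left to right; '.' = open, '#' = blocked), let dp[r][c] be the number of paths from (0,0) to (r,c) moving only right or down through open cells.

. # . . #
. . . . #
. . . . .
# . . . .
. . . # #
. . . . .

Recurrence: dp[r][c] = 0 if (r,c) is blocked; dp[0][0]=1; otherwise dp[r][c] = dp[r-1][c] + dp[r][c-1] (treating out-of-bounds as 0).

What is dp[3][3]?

9

r\c   0   1   2   3   4
  0   1   0   0   0   0
  1   1   1   1   1   0
  2   1   2   3   4   4
  3   0   2   5   9  13
  4   0   2   7   0   0
  5   0   2   9   9   9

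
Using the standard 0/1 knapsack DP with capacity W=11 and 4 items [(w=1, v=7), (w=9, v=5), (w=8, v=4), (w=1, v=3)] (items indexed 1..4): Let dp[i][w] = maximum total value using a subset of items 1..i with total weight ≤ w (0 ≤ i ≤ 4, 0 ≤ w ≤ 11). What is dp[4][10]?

14

i\w   0   1   2   3   4   5   6   7   8   9  10  11
  0   0   0   0   0   0   0   0   0   0   0   0   0
  1   0   7   7   7   7   7   7   7   7   7   7   7
  2   0   7   7   7   7   7   7   7   7   7  12  12
  3   0   7   7   7   7   7   7   7   7  11  12  12
  4   0   7  10  10  10  10  10  10  10  11  14  15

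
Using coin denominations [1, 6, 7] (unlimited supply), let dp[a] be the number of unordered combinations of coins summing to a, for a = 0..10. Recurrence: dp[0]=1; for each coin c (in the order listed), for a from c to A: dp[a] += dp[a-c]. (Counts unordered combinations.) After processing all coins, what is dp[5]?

1

after  coin     0     1     2     3     4     5     6     7     8     9    10
          1     1     1     1     1     1     1     1     1     1     1     1
          6     1     1     1     1     1     1     2     2     2     2     2
          7     1     1     1     1     1     1     2     3     3     3     3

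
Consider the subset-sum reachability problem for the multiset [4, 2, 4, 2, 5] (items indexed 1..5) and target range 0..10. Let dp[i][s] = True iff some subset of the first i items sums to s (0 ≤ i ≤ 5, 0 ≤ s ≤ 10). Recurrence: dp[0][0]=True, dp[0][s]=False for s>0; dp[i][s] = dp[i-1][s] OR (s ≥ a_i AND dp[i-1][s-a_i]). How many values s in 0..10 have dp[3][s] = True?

6

i\s   0   1   2   3   4   5   6   7   8   9  10
  0   T   F   F   F   F   F   F   F   F   F   F
  1   T   F   F   F   T   F   F   F   F   F   F
  2   T   F   T   F   T   F   T   F   F   F   F
  3   T   F   T   F   T   F   T   F   T   F   T
  4   T   F   T   F   T   F   T   F   T   F   T
  5   T   F   T   F   T   T   T   T   T   T   T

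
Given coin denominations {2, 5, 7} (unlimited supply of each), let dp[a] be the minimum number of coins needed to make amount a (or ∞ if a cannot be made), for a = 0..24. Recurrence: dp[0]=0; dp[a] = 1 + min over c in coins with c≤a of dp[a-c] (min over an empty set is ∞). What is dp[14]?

 a  0  1  2  3  4  5  6  7  8  9 10 11 12 13 14 15 16 17 18 19 20 21 22 23 24
dp  0  -  1  -  2  1  3  1  4  2  2  3  2  4  2  3  3  3  4  3  4  3  4  4  4
(- denotes ∞ / unreachable)

2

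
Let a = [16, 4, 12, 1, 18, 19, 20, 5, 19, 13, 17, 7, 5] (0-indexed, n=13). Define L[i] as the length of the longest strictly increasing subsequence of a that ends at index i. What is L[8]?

4

   i    0    1    2    3    4    5    6    7    8    9   10   11   12
a[i]   16    4   12    1   18   19   20    5   19   13   17    7    5
L[i]    1    1    2    1    3    4    5    2    4    3    4    3    2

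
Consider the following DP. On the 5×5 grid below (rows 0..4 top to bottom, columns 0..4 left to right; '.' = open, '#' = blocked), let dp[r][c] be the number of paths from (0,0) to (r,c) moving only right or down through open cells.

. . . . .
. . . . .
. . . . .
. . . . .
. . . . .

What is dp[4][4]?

r\c   0   1   2   3   4
  0   1   1   1   1   1
  1   1   2   3   4   5
  2   1   3   6  10  15
  3   1   4  10  20  35
  4   1   5  15  35  70

70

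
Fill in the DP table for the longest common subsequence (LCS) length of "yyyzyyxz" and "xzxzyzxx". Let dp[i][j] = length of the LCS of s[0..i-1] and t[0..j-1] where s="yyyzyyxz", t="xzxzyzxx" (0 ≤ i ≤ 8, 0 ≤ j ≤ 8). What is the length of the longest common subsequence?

3

   ''  x  z  x  z  y  z  x  x
''  0  0  0  0  0  0  0  0  0
 y  0  0  0  0  0  1  1  1  1
 y  0  0  0  0  0  1  1  1  1
 y  0  0  0  0  0  1  1  1  1
 z  0  0  1  1  1  1  2  2  2
 y  0  0  1  1  1  2  2  2  2
 y  0  0  1  1  1  2  2  2  2
 x  0  1  1  2  2  2  2  3  3
 z  0  1  2  2  3  3  3  3  3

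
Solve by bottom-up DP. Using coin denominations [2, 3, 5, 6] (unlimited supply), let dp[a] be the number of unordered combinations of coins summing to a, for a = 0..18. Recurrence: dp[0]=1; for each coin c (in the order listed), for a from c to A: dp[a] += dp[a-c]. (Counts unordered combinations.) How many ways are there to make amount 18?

17

after  coin     0     1     2     3     4     5     6     7     8     9    10    11    12    13    14    15    16    17    18
          2     1     0     1     0     1     0     1     0     1     0     1     0     1     0     1     0     1     0     1
          3     1     0     1     1     1     1     2     1     2     2     2     2     3     2     3     3     3     3     4
          5     1     0     1     1     1     2     2     2     3     3     4     4     5     5     6     7     7     8     9
          6     1     0     1     1     1     2     3     2     4     4     5     6     8     7    10    11    12    14    17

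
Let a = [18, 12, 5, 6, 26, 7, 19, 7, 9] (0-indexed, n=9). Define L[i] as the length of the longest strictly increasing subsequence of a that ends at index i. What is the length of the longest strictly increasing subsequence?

4

   i    0    1    2    3    4    5    6    7    8
a[i]   18   12    5    6   26    7   19    7    9
L[i]    1    1    1    2    3    3    4    3    4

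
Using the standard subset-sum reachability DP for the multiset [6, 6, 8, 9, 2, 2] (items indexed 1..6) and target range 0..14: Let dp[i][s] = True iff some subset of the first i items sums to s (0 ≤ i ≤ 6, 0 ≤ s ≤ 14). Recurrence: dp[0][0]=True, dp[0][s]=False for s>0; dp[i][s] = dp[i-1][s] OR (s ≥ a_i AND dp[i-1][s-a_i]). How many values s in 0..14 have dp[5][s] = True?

i\s   0   1   2   3   4   5   6   7   8   9  10  11  12  13  14
  0   T   F   F   F   F   F   F   F   F   F   F   F   F   F   F
  1   T   F   F   F   F   F   T   F   F   F   F   F   F   F   F
  2   T   F   F   F   F   F   T   F   F   F   F   F   T   F   F
  3   T   F   F   F   F   F   T   F   T   F   F   F   T   F   T
  4   T   F   F   F   F   F   T   F   T   T   F   F   T   F   T
  5   T   F   T   F   F   F   T   F   T   T   T   T   T   F   T
  6   T   F   T   F   T   F   T   F   T   T   T   T   T   T   T

9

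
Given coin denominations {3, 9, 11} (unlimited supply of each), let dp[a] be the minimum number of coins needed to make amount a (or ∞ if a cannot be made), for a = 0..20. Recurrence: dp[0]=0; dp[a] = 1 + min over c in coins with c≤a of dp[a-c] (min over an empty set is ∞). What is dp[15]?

 a  0  1  2  3  4  5  6  7  8  9 10 11 12 13 14 15 16 17 18 19 20
dp  0  -  -  1  -  -  2  -  -  1  -  1  2  -  2  3  -  3  2  -  2
(- denotes ∞ / unreachable)

3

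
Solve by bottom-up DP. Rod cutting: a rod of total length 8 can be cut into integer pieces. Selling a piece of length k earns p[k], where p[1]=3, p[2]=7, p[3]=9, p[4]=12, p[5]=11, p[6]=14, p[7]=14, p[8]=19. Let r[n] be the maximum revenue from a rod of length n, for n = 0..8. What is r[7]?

24

   n    0    1    2    3    4    5    6    7    8
r[n]    0    3    7   10   14   17   21   24   28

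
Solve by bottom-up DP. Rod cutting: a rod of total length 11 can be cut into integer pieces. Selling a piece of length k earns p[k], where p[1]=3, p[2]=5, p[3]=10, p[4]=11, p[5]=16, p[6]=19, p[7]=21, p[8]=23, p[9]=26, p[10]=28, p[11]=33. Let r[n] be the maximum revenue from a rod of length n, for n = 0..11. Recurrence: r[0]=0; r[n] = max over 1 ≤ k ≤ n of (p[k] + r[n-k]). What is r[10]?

   n    0    1    2    3    4    5    6    7    8    9   10   11
r[n]    0    3    6   10   13   16   20   23   26   30   33   36

33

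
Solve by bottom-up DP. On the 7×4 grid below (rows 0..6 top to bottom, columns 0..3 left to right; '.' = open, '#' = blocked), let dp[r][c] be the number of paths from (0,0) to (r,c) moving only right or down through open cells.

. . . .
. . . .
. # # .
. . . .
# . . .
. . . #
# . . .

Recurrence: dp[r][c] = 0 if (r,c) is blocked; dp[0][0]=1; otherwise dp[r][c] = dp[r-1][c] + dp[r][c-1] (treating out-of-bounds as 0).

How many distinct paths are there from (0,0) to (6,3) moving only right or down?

4

r\c   0   1   2   3
  0   1   1   1   1
  1   1   2   3   4
  2   1   0   0   4
  3   1   1   1   5
  4   0   1   2   7
  5   0   1   3   0
  6   0   1   4   4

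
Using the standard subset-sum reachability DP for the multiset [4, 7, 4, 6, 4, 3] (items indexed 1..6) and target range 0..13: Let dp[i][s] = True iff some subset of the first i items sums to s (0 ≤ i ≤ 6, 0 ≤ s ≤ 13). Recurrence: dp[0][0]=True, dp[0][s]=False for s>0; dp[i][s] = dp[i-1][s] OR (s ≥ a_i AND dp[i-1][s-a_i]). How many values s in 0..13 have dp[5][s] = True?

9

i\s   0   1   2   3   4   5   6   7   8   9  10  11  12  13
  0   T   F   F   F   F   F   F   F   F   F   F   F   F   F
  1   T   F   F   F   T   F   F   F   F   F   F   F   F   F
  2   T   F   F   F   T   F   F   T   F   F   F   T   F   F
  3   T   F   F   F   T   F   F   T   T   F   F   T   F   F
  4   T   F   F   F   T   F   T   T   T   F   T   T   F   T
  5   T   F   F   F   T   F   T   T   T   F   T   T   T   T
  6   T   F   F   T   T   F   T   T   T   T   T   T   T   T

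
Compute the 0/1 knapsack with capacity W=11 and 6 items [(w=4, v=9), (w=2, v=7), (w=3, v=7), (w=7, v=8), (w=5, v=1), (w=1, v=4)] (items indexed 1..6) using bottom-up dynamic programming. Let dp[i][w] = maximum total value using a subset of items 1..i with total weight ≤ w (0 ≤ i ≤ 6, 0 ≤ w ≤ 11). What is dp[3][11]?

23

i\w   0   1   2   3   4   5   6   7   8   9  10  11
  0   0   0   0   0   0   0   0   0   0   0   0   0
  1   0   0   0   0   9   9   9   9   9   9   9   9
  2   0   0   7   7   9   9  16  16  16  16  16  16
  3   0   0   7   7   9  14  16  16  16  23  23  23
  4   0   0   7   7   9  14  16  16  16  23  23  23
  5   0   0   7   7   9  14  16  16  16  23  23  23
  6   0   4   7  11  11  14  18  20  20  23  27  27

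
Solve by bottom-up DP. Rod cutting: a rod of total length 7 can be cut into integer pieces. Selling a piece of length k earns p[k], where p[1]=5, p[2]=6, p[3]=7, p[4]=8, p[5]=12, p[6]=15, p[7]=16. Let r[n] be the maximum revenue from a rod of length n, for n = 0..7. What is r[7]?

   n    0    1    2    3    4    5    6    7
r[n]    0    5   10   15   20   25   30   35

35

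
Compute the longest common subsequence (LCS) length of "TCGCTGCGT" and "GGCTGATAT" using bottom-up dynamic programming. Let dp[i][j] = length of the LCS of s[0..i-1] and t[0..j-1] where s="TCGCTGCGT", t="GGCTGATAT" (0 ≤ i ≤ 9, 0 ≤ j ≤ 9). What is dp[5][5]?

   ''  G  G  C  T  G  A  T  A  T
''  0  0  0  0  0  0  0  0  0  0
 T  0  0  0  0  1  1  1  1  1  1
 C  0  0  0  1  1  1  1  1  1  1
 G  0  1  1  1  1  2  2  2  2  2
 C  0  1  1  2  2  2  2  2  2  2
 T  0  1  1  2  3  3  3  3  3  3
 G  0  1  2  2  3  4  4  4  4  4
 C  0  1  2  3  3  4  4  4  4  4
 G  0  1  2  3  3  4  4  4  4  4
 T  0  1  2  3  4  4  4  5  5  5

3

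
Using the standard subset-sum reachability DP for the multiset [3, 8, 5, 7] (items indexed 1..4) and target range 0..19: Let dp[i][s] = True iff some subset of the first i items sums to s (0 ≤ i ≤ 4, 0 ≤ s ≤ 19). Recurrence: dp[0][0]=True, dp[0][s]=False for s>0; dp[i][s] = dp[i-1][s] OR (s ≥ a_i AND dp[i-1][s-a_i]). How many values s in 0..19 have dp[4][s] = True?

12

i\s   0   1   2   3   4   5   6   7   8   9  10  11  12  13  14  15  16  17  18  19
  0   T   F   F   F   F   F   F   F   F   F   F   F   F   F   F   F   F   F   F   F
  1   T   F   F   T   F   F   F   F   F   F   F   F   F   F   F   F   F   F   F   F
  2   T   F   F   T   F   F   F   F   T   F   F   T   F   F   F   F   F   F   F   F
  3   T   F   F   T   F   T   F   F   T   F   F   T   F   T   F   F   T   F   F   F
  4   T   F   F   T   F   T   F   T   T   F   T   T   T   T   F   T   T   F   T   F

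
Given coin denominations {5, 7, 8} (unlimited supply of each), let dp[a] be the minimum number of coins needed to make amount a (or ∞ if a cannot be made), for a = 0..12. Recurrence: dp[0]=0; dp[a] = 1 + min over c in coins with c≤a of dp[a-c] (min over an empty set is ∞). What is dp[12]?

 a  0  1  2  3  4  5  6  7  8  9 10 11 12
dp  0  -  -  -  -  1  -  1  1  -  2  -  2
(- denotes ∞ / unreachable)

2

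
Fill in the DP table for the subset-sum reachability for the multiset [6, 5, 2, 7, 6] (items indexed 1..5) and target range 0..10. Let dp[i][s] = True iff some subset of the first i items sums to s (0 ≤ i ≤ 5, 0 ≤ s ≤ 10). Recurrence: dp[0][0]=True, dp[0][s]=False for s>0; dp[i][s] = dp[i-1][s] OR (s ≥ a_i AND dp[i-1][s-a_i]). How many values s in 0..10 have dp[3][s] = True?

6

i\s   0   1   2   3   4   5   6   7   8   9  10
  0   T   F   F   F   F   F   F   F   F   F   F
  1   T   F   F   F   F   F   T   F   F   F   F
  2   T   F   F   F   F   T   T   F   F   F   F
  3   T   F   T   F   F   T   T   T   T   F   F
  4   T   F   T   F   F   T   T   T   T   T   F
  5   T   F   T   F   F   T   T   T   T   T   F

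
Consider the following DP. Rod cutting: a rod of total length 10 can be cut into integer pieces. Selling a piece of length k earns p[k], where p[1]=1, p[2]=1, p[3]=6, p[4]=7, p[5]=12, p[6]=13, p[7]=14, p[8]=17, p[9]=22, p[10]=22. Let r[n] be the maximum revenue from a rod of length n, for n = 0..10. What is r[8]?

18

   n    0    1    2    3    4    5    6    7    8    9   10
r[n]    0    1    2    6    7   12   13   14   18   22   24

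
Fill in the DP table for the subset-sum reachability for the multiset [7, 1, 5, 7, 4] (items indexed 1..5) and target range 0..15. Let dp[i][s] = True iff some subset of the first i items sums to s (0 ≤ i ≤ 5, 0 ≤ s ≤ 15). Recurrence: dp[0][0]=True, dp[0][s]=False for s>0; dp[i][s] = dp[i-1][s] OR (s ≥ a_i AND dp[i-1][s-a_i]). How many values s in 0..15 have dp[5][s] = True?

14

i\s   0   1   2   3   4   5   6   7   8   9  10  11  12  13  14  15
  0   T   F   F   F   F   F   F   F   F   F   F   F   F   F   F   F
  1   T   F   F   F   F   F   F   T   F   F   F   F   F   F   F   F
  2   T   T   F   F   F   F   F   T   T   F   F   F   F   F   F   F
  3   T   T   F   F   F   T   T   T   T   F   F   F   T   T   F   F
  4   T   T   F   F   F   T   T   T   T   F   F   F   T   T   T   T
  5   T   T   F   F   T   T   T   T   T   T   T   T   T   T   T   T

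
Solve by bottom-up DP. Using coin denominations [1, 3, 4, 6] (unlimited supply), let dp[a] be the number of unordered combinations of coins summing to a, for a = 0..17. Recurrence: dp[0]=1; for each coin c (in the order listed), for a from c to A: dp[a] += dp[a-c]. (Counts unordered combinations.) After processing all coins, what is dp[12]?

16

after  coin     0     1     2     3     4     5     6     7     8     9    10    11    12    13    14    15    16    17
          1     1     1     1     1     1     1     1     1     1     1     1     1     1     1     1     1     1     1
          3     1     1     1     2     2     2     3     3     3     4     4     4     5     5     5     6     6     6
          4     1     1     1     2     3     3     4     5     6     7     8     9    11    12    13    15    17    18
          6     1     1     1     2     3     3     5     6     7     9    11    12    16    18    20    24    28    30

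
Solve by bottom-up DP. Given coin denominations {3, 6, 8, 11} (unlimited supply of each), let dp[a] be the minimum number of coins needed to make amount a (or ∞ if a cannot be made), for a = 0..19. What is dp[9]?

2

 a  0  1  2  3  4  5  6  7  8  9 10 11 12 13 14 15 16 17 18 19
dp  0  -  -  1  -  -  1  -  1  2  -  1  2  -  2  3  2  2  3  2
(- denotes ∞ / unreachable)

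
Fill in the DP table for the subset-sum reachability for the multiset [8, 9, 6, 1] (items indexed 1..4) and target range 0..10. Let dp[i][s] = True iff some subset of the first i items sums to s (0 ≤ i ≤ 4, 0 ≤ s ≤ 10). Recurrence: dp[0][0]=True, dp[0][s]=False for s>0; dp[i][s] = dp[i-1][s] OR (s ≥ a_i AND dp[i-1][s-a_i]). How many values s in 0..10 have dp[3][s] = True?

i\s   0   1   2   3   4   5   6   7   8   9  10
  0   T   F   F   F   F   F   F   F   F   F   F
  1   T   F   F   F   F   F   F   F   T   F   F
  2   T   F   F   F   F   F   F   F   T   T   F
  3   T   F   F   F   F   F   T   F   T   T   F
  4   T   T   F   F   F   F   T   T   T   T   T

4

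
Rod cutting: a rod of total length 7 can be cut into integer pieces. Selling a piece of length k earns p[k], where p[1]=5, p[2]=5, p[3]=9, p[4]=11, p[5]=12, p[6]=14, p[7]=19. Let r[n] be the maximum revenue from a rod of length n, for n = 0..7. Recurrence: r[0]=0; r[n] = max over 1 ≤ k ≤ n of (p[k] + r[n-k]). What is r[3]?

15

   n    0    1    2    3    4    5    6    7
r[n]    0    5   10   15   20   25   30   35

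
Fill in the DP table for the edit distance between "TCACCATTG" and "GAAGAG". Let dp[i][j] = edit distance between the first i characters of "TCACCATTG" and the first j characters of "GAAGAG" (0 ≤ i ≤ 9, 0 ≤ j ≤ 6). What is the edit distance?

6

   ''  G  A  A  G  A  G
''  0  1  2  3  4  5  6
 T  1  1  2  3  4  5  6
 C  2  2  2  3  4  5  6
 A  3  3  2  2  3  4  5
 C  4  4  3  3  3  4  5
 C  5  5  4  4  4  4  5
 A  6  6  5  4  5  4  5
 T  7  7  6  5  5  5  5
 T  8  8  7  6  6  6  6
 G  9  8  8  7  6  7  6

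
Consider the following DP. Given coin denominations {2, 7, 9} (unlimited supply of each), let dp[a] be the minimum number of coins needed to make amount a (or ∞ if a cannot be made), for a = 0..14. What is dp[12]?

6

 a  0  1  2  3  4  5  6  7  8  9 10 11 12 13 14
dp  0  -  1  -  2  -  3  1  4  1  5  2  6  3  2
(- denotes ∞ / unreachable)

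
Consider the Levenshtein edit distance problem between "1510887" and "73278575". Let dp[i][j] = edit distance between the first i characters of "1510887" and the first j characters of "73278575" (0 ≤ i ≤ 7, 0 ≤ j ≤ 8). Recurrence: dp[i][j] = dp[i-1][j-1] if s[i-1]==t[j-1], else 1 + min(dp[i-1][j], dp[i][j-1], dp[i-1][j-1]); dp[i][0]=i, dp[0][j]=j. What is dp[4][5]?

5

   ''  7  3  2  7  8  5  7  5
''  0  1  2  3  4  5  6  7  8
 1  1  1  2  3  4  5  6  7  8
 5  2  2  2  3  4  5  5  6  7
 1  3  3  3  3  4  5  6  6  7
 0  4  4  4  4  4  5  6  7  7
 8  5  5  5  5  5  4  5  6  7
 8  6  6  6  6  6  5  5  6  7
 7  7  6  7  7  6  6  6  5  6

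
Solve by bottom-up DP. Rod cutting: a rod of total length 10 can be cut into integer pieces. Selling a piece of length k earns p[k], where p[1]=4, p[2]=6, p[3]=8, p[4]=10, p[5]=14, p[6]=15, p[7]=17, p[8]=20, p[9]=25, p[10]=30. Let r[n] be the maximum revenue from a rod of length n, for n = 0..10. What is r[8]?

32

   n    0    1    2    3    4    5    6    7    8    9   10
r[n]    0    4    8   12   16   20   24   28   32   36   40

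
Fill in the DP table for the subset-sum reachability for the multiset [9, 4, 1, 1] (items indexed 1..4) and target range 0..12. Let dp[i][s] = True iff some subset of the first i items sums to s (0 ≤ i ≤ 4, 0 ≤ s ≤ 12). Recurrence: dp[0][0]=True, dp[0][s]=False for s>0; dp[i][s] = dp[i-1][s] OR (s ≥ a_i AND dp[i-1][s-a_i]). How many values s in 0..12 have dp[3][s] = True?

6

i\s   0   1   2   3   4   5   6   7   8   9  10  11  12
  0   T   F   F   F   F   F   F   F   F   F   F   F   F
  1   T   F   F   F   F   F   F   F   F   T   F   F   F
  2   T   F   F   F   T   F   F   F   F   T   F   F   F
  3   T   T   F   F   T   T   F   F   F   T   T   F   F
  4   T   T   T   F   T   T   T   F   F   T   T   T   F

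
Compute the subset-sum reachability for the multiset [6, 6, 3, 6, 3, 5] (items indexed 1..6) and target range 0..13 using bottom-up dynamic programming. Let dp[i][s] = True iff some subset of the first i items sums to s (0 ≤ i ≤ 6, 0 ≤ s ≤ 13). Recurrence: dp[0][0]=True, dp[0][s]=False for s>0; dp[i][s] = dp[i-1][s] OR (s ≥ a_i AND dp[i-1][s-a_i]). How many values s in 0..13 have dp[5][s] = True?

i\s   0   1   2   3   4   5   6   7   8   9  10  11  12  13
  0   T   F   F   F   F   F   F   F   F   F   F   F   F   F
  1   T   F   F   F   F   F   T   F   F   F   F   F   F   F
  2   T   F   F   F   F   F   T   F   F   F   F   F   T   F
  3   T   F   F   T   F   F   T   F   F   T   F   F   T   F
  4   T   F   F   T   F   F   T   F   F   T   F   F   T   F
  5   T   F   F   T   F   F   T   F   F   T   F   F   T   F
  6   T   F   F   T   F   T   T   F   T   T   F   T   T   F

5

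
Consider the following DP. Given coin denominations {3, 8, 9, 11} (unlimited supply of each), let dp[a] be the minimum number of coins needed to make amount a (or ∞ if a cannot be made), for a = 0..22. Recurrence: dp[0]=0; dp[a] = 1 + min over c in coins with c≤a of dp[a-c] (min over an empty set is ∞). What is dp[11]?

 a  0  1  2  3  4  5  6  7  8  9 10 11 12 13 14 15 16 17 18 19 20 21 22
dp  0  -  -  1  -  -  2  -  1  1  -  1  2  -  2  3  2  2  2  2  2  3  2
(- denotes ∞ / unreachable)

1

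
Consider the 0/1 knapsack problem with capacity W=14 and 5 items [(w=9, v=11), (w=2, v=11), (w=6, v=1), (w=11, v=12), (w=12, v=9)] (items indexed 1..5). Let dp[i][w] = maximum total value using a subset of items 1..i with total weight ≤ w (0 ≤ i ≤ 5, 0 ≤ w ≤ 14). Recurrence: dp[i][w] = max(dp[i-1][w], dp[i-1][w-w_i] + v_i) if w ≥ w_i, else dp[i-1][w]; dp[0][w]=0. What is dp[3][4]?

11

i\w   0   1   2   3   4   5   6   7   8   9  10  11  12  13  14
  0   0   0   0   0   0   0   0   0   0   0   0   0   0   0   0
  1   0   0   0   0   0   0   0   0   0  11  11  11  11  11  11
  2   0   0  11  11  11  11  11  11  11  11  11  22  22  22  22
  3   0   0  11  11  11  11  11  11  12  12  12  22  22  22  22
  4   0   0  11  11  11  11  11  11  12  12  12  22  22  23  23
  5   0   0  11  11  11  11  11  11  12  12  12  22  22  23  23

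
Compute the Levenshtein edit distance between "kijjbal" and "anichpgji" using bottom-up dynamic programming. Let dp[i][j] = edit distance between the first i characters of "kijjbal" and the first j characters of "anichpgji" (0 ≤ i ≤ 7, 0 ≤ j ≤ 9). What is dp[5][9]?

7

   ''  a  n  i  c  h  p  g  j  i
''  0  1  2  3  4  5  6  7  8  9
 k  1  1  2  3  4  5  6  7  8  9
 i  2  2  2  2  3  4  5  6  7  8
 j  3  3  3  3  3  4  5  6  6  7
 j  4  4  4  4  4  4  5  6  6  7
 b  5  5  5  5  5  5  5  6  7  7
 a  6  5  6  6  6  6  6  6  7  8
 l  7  6  6  7  7  7  7  7  7  8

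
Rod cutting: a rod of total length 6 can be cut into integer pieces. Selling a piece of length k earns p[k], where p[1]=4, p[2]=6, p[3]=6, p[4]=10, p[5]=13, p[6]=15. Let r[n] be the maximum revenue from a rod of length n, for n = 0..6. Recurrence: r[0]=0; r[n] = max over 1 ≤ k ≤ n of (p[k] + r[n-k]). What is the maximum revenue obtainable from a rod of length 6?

24

   n    0    1    2    3    4    5    6
r[n]    0    4    8   12   16   20   24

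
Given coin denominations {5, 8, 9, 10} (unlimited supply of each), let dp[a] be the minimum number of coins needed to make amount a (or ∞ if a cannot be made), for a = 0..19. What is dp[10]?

 a  0  1  2  3  4  5  6  7  8  9 10 11 12 13 14 15 16 17 18 19
dp  0  -  -  -  -  1  -  -  1  1  1  -  -  2  2  2  2  2  2  2
(- denotes ∞ / unreachable)

1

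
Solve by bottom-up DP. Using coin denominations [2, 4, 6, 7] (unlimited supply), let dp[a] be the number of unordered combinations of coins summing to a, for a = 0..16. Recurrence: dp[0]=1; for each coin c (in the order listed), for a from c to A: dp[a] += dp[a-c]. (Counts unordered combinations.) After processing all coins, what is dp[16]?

11

after  coin     0     1     2     3     4     5     6     7     8     9    10    11    12    13    14    15    16
          2     1     0     1     0     1     0     1     0     1     0     1     0     1     0     1     0     1
          4     1     0     1     0     2     0     2     0     3     0     3     0     4     0     4     0     5
          6     1     0     1     0     2     0     3     0     4     0     5     0     7     0     8     0    10
          7     1     0     1     0     2     0     3     1     4     1     5     2     7     3     9     4    11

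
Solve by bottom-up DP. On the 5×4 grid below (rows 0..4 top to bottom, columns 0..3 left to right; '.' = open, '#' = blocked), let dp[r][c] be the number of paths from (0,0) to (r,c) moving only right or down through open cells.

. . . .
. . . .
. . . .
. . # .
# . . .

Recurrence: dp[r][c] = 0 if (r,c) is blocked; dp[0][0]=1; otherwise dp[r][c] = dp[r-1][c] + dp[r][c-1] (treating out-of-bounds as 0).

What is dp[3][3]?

r\c   0   1   2   3
  0   1   1   1   1
  1   1   2   3   4
  2   1   3   6  10
  3   1   4   0  10
  4   0   4   4  14

10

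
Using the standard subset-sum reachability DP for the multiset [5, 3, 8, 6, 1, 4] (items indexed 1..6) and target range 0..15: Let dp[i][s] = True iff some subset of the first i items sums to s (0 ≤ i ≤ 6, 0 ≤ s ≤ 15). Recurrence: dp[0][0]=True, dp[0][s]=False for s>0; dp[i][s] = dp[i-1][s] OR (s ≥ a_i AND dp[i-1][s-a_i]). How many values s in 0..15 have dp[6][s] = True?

i\s   0   1   2   3   4   5   6   7   8   9  10  11  12  13  14  15
  0   T   F   F   F   F   F   F   F   F   F   F   F   F   F   F   F
  1   T   F   F   F   F   T   F   F   F   F   F   F   F   F   F   F
  2   T   F   F   T   F   T   F   F   T   F   F   F   F   F   F   F
  3   T   F   F   T   F   T   F   F   T   F   F   T   F   T   F   F
  4   T   F   F   T   F   T   T   F   T   T   F   T   F   T   T   F
  5   T   T   F   T   T   T   T   T   T   T   T   T   T   T   T   T
  6   T   T   F   T   T   T   T   T   T   T   T   T   T   T   T   T

15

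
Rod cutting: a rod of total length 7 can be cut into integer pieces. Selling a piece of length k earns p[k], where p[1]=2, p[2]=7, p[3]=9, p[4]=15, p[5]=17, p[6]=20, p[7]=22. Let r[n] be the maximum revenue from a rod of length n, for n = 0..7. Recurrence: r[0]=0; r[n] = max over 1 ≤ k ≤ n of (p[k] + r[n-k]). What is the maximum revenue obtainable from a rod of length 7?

   n    0    1    2    3    4    5    6    7
r[n]    0    2    7    9   15   17   22   24

24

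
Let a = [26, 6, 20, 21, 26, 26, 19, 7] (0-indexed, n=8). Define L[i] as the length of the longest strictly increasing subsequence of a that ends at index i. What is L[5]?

   i    0    1    2    3    4    5    6    7
a[i]   26    6   20   21   26   26   19    7
L[i]    1    1    2    3    4    4    2    2

4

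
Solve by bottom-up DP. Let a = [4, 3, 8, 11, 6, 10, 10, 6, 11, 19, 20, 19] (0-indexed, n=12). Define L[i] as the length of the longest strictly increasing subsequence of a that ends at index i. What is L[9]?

   i    0    1    2    3    4    5    6    7    8    9   10   11
a[i]    4    3    8   11    6   10   10    6   11   19   20   19
L[i]    1    1    2    3    2    3    3    2    4    5    6    5

5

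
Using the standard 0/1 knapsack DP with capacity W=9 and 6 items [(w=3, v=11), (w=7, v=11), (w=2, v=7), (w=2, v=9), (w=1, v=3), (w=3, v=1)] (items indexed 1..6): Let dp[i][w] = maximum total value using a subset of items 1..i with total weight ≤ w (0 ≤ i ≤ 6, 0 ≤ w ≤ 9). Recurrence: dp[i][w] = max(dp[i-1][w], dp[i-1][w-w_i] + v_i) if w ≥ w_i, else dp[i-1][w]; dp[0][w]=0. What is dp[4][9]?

27

i\w   0   1   2   3   4   5   6   7   8   9
  0   0   0   0   0   0   0   0   0   0   0
  1   0   0   0  11  11  11  11  11  11  11
  2   0   0   0  11  11  11  11  11  11  11
  3   0   0   7  11  11  18  18  18  18  18
  4   0   0   9  11  16  20  20  27  27  27
  5   0   3   9  12  16  20  23  27  30  30
  6   0   3   9  12  16  20  23  27  30  30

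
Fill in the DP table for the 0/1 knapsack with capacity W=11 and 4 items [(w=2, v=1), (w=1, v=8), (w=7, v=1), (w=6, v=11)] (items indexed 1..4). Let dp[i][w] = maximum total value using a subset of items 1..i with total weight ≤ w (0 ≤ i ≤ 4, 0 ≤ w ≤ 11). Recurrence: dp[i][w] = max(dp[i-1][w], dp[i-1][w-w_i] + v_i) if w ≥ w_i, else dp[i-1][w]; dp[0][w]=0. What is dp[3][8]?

i\w   0   1   2   3   4   5   6   7   8   9  10  11
  0   0   0   0   0   0   0   0   0   0   0   0   0
  1   0   0   1   1   1   1   1   1   1   1   1   1
  2   0   8   8   9   9   9   9   9   9   9   9   9
  3   0   8   8   9   9   9   9   9   9   9  10  10
  4   0   8   8   9   9   9  11  19  19  20  20  20

9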